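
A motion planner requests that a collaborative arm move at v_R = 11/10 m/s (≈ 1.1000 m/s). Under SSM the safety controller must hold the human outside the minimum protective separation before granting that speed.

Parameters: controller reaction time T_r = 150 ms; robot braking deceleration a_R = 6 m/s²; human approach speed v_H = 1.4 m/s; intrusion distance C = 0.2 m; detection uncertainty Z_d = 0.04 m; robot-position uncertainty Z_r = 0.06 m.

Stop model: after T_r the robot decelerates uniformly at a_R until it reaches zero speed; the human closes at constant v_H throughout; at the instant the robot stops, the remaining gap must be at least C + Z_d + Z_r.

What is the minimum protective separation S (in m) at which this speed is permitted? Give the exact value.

T_s = v_R/a_R = (11/10)/6 = 0.1833 s
robot covers v_R·T_r = 1.1000·0.1500 = 0.1650 m before braking
robot under decel: 1.1000²/(2·6.0000) = 0.1008 m
human closes 1.4000·0.3333 = 0.4667 m
margins: 0.2000+0.0400+0.0600 = 0.3000 m
S_min ≈ 0.1650+0.1008+0.4667+0.3000  ⇒  S_min = 413/400 m

S_min = 413/400 m = 1.0325 m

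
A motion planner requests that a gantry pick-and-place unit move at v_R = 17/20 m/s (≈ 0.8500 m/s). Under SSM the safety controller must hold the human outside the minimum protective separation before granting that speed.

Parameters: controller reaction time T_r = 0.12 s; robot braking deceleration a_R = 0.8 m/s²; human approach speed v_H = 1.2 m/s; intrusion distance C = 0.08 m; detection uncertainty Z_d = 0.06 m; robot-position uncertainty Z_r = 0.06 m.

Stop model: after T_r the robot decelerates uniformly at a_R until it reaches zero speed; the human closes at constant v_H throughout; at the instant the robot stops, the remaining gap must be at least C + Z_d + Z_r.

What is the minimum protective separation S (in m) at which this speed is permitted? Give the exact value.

T_s = v_R/a_R = (17/20)/(4/5) = 1.0625 s
reaction-phase robot travel = 0.8500·0.1200 = 0.1020 m
robot under decel: 0.8500²/(2·0.8000) = 0.4516 m
person approaches 1.2000·(0.1200+1.0625) = 1.4190 m
C+Z_d+Z_r = 0.0800+0.0600+0.0600 = 0.2000 m
S_min ≈ 0.1020+0.4516+1.4190+0.2000  ⇒  S_min = 34761/16000 m

S_min = 34761/16000 m = 2.1726 m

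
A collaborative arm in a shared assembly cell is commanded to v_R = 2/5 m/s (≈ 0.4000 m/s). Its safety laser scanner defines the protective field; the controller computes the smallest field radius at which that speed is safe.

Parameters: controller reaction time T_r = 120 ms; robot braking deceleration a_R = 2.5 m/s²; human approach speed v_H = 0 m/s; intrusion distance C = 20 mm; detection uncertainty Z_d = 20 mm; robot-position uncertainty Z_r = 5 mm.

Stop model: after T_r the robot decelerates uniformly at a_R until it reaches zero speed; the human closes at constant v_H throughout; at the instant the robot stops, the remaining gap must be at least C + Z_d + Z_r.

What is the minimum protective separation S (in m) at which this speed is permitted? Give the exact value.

S_min = 1/8 m = 0.1250 m

T_s = v_R/a_R = (2/5)/(5/2) = 0.1600 s
reaction-phase robot travel = 0.4000·0.1200 = 0.0480 m
braking distance = 0.4000²/(2·2.5000) = 0.0320 m
human over T_r+T_s: 0.0000·(0.1200+0.1600) = 0.0000 m
residual clearance needed = 0.0200+0.0200+0.0050 = 0.0450 m
S_min ≈ 0.0480+0.0320+0.0000+0.0450  ⇒  S_min = 1/8 m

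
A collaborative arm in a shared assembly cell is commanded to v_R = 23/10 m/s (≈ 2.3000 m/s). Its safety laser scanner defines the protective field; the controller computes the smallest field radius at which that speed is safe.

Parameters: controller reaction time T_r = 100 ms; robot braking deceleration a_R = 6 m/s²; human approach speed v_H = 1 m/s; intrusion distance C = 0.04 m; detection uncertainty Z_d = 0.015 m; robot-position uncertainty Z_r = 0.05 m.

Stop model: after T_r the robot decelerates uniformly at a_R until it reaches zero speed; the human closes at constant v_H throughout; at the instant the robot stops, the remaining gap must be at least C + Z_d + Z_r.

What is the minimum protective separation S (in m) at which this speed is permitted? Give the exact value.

braking lasts T_s = (23/10)/6 = 0.3833 s
robot covers v_R·T_r = 2.3000·0.1000 = 0.2300 m before braking
braking distance = 2.3000²/(2·6.0000) = 0.4408 m
person approaches 1.0000·(0.1000+0.3833) = 0.4833 m
residual clearance needed = 0.0400+0.0150+0.0500 = 0.1050 m
S_min ≈ 0.2300+0.4408+0.4833+0.1050  ⇒  S_min = 1511/1200 m

S_min = 1511/1200 m = 1.2592 m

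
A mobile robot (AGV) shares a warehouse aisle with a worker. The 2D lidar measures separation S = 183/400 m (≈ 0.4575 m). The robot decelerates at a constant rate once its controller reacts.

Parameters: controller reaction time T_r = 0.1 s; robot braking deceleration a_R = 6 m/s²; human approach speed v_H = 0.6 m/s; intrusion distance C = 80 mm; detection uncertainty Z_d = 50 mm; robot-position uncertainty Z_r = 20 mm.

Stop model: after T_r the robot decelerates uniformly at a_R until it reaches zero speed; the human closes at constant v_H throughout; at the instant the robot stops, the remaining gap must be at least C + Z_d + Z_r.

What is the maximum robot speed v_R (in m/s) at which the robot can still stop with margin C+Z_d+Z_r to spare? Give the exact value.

collect terms ⇒ (1/12)·v_R² + (1/5)·v_R + (-99/400) = 0
  disc = (1/5)² − 4·(1/12)·(-99/400) = 49/400 ; √disc = 7/20
  v_R = (−(1/5) + 7/20) / (2·(1/12)) = 9/10 m/s
check:
braking lasts T_s = (9/10)/6 = 0.1500 s
robot covers v_R·T_r = 0.9000·0.1000 = 0.0900 m before braking
robot under decel: 0.9000²/(2·6.0000) = 0.0675 m
human closes 0.6000·0.2500 = 0.1500 m
C+Z_d+Z_r = 0.0800+0.0500+0.0200 = 0.1500 m
sum ≈ 0.0900+0.0675+0.1500+0.1500 ≈ 0.4575 m = S ✓

v_R_max = 9/10 m/s = 0.9000 m/s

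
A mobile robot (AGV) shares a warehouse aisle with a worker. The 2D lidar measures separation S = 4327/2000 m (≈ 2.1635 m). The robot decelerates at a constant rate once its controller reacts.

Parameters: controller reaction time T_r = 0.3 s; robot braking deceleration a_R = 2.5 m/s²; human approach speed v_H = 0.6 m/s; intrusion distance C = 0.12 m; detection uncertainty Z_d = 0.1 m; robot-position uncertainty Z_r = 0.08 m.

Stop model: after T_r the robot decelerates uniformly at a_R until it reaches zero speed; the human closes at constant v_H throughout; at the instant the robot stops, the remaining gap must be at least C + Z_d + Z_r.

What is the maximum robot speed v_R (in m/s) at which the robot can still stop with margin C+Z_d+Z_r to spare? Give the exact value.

collect terms ⇒ (1/5)·v_R² + (27/50)·v_R + (-3367/2000) = 0
  disc = (27/50)² − 4·(1/5)·(-3367/2000) = 1024/625 ; √disc = 32/25
  v_R = (−(27/50) + 32/25) / (2·(1/5)) = 37/20 m/s
check:
T_s = v_R/a_R = (37/20)/(5/2) = 0.7400 s
reaction-phase robot travel = 1.8500·0.3000 = 0.5550 m
robot covers 1.8500·0.7400 − ½·2.5000·0.7400² = 0.6845 m while stopping
human closes 0.6000·1.0400 = 0.6240 m
margins: 0.1200+0.1000+0.0800 = 0.3000 m
sum ≈ 0.5550+0.6845+0.6240+0.3000 ≈ 2.1635 m = S ✓

v_R_max = 37/20 m/s = 1.8500 m/s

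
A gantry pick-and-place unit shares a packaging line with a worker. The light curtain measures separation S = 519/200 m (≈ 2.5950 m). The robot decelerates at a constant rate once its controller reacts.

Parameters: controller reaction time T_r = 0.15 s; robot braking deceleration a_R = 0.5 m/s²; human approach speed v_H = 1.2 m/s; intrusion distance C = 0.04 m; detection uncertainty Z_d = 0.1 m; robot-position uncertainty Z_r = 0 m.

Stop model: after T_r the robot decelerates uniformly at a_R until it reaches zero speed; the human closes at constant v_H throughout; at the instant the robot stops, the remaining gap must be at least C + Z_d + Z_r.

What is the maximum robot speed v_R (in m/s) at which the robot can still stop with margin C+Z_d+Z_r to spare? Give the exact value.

v_R_max = 7/10 m/s = 0.7000 m/s

collect terms ⇒ (1)·v_R² + (51/20)·v_R + (-91/40) = 0
  disc = (51/20)² − 4·(1)·(-91/40) = 6241/400 ; √disc = 79/20
  v_R = (−(51/20) + 79/20) / (2·(1)) = 7/10 m/s
check:
stop time T_s = (7/10)/(1/2) = 1.4000 s
robot covers v_R·T_r = 0.7000·0.1500 = 0.1050 m before braking
braking distance = 0.7000²/(2·0.5000) = 0.4900 m
human over T_r+T_s: 1.2000·(0.1500+1.4000) = 1.8600 m
C+Z_d+Z_r = 0.0400+0.1000+0.0000 = 0.1400 m
sum ≈ 0.1050+0.4900+1.8600+0.1400 ≈ 2.5950 m = S ✓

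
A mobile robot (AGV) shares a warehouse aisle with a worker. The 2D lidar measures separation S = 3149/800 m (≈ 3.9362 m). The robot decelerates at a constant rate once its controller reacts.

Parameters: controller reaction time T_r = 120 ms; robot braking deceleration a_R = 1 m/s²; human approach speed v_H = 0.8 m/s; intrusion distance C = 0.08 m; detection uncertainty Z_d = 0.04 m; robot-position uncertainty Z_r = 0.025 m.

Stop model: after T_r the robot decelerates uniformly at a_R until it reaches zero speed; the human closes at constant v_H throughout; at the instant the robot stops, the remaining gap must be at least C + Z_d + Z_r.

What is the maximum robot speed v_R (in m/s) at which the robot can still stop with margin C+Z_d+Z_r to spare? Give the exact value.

v_R_max = 39/20 m/s = 1.9500 m/s

collect terms ⇒ (1/2)·v_R² + (23/25)·v_R + (-14781/4000) = 0
  disc = (23/25)² − 4·(1/2)·(-14781/4000) = 82369/10000 ; √disc = 287/100
  v_R = (−(23/25) + 287/100) / (2·(1/2)) = 39/20 m/s
check:
stop time T_s = (39/20)/1 = 1.9500 s
reaction-phase robot travel = 1.9500·0.1200 = 0.2340 m
robot covers 1.9500·1.9500 − ½·1.0000·1.9500² = 1.9013 m while stopping
human over T_r+T_s: 0.8000·(0.1200+1.9500) = 1.6560 m
residual clearance needed = 0.0800+0.0400+0.0250 = 0.1450 m
sum ≈ 0.2340+1.9013+1.6560+0.1450 ≈ 3.9362 m = S ✓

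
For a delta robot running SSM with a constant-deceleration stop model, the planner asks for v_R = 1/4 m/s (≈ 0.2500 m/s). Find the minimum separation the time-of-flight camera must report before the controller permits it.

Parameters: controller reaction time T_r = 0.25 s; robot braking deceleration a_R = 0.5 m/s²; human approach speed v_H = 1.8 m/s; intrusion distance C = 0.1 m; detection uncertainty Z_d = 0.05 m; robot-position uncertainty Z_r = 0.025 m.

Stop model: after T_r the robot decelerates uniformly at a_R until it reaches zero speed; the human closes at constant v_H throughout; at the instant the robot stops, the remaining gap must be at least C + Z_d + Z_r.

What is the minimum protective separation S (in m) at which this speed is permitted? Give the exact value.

stop time T_s = (1/4)/(1/2) = 0.5000 s
robot covers v_R·T_r = 0.2500·0.2500 = 0.0625 m before braking
braking distance = 0.2500²/(2·0.5000) = 0.0625 m
human over T_r+T_s: 1.8000·(0.2500+0.5000) = 1.3500 m
C+Z_d+Z_r = 0.1000+0.0500+0.0250 = 0.1750 m
S_min ≈ 0.0625+0.0625+1.3500+0.1750  ⇒  S_min = 33/20 m

S_min = 33/20 m = 1.6500 m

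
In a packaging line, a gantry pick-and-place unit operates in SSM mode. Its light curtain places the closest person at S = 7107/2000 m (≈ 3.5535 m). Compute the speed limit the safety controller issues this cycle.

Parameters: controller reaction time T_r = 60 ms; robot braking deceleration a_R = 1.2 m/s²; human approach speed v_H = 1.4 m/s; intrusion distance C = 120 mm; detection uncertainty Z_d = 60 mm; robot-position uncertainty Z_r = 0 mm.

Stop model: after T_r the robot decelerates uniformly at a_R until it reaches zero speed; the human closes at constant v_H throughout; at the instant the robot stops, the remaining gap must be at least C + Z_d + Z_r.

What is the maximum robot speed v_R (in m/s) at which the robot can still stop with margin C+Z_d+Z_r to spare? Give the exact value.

v_R_max = 17/10 m/s = 1.7000 m/s

quadratic (5/12)·v² + (92/75)·v + (-6579/2000) = 0
  disc = (92/75)² − 4·(5/12)·(-6579/2000) = 628849/90000 ; √disc = 793/300
  v_R = (−(92/75) + 793/300) / (2·(5/12)) = 17/10 m/s
check:
T_s = v_R/a_R = (17/10)/(6/5) = 1.4167 s
robot covers v_R·T_r = 1.7000·0.0600 = 0.1020 m before braking
braking distance = 1.7000²/(2·1.2000) = 1.2042 m
human closes 1.4000·1.4767 = 2.0673 m
residual clearance needed = 0.1200+0.0600+0.0000 = 0.1800 m
sum ≈ 0.1020+1.2042+2.0673+0.1800 ≈ 3.5535 m = S ✓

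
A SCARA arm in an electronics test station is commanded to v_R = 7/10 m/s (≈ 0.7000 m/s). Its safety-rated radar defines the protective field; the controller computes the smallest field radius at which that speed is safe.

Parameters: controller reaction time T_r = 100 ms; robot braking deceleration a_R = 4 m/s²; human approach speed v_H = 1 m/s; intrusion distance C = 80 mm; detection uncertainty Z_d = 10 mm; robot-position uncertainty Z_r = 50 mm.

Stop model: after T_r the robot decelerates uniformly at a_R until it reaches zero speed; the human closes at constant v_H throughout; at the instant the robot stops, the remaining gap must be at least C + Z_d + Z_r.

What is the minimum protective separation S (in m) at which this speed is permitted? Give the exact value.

braking lasts T_s = (7/10)/4 = 0.1750 s
reaction-phase robot travel = 0.7000·0.1000 = 0.0700 m
robot covers 0.7000·0.1750 − ½·4.0000·0.1750² = 0.0612 m while stopping
human over T_r+T_s: 1.0000·(0.1000+0.1750) = 0.2750 m
residual clearance needed = 0.0800+0.0100+0.0500 = 0.1400 m
S_min ≈ 0.0700+0.0612+0.2750+0.1400  ⇒  S_min = 437/800 m

S_min = 437/800 m = 0.5463 m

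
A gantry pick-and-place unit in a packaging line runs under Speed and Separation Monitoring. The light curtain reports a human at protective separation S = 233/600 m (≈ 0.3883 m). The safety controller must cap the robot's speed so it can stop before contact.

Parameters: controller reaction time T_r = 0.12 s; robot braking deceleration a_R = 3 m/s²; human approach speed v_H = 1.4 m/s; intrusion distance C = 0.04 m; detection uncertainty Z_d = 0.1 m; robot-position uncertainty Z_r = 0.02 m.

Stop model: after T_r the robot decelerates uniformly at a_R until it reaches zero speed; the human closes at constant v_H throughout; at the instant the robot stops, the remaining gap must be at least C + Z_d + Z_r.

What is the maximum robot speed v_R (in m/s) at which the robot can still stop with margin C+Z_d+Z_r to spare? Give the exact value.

v_R_max = 1/10 m/s = 0.1000 m/s

quadratic (1/6)·v² + (44/75)·v + (-181/3000) = 0
  disc = (44/75)² − 4·(1/6)·(-181/3000) = 961/2500 ; √disc = 31/50
  v_R = (−(44/75) + 31/50) / (2·(1/6)) = 1/10 m/s
check:
T_s = v_R/a_R = (1/10)/3 = 0.0333 s
robot covers v_R·T_r = 0.1000·0.1200 = 0.0120 m before braking
braking distance = 0.1000²/(2·3.0000) = 0.0017 m
human closes 1.4000·0.1533 = 0.2147 m
C+Z_d+Z_r = 0.0400+0.1000+0.0200 = 0.1600 m
sum ≈ 0.0120+0.0017+0.2147+0.1600 ≈ 0.3883 m = S ✓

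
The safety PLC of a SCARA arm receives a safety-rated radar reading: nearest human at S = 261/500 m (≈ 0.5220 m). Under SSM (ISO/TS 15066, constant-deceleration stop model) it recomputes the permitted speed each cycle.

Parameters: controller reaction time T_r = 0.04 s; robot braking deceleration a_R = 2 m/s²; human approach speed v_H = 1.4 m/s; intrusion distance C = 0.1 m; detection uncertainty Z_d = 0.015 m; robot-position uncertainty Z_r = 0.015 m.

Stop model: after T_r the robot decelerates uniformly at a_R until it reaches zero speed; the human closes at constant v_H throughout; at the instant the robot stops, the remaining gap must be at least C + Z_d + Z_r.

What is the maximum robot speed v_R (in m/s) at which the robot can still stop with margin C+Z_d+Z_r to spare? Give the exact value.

v_R_max = 2/5 m/s = 0.4000 m/s

at the boundary: (1/4)·v² + (37/50)·v + (-42/125) = 0
  disc = (37/50)² − 4·(1/4)·(-42/125) = 2209/2500 ; √disc = 47/50
  v_R = (−(37/50) + 47/50) / (2·(1/4)) = 2/5 m/s
check:
braking lasts T_s = (2/5)/2 = 0.2000 s
robot covers v_R·T_r = 0.4000·0.0400 = 0.0160 m before braking
robot under decel: 0.4000²/(2·2.0000) = 0.0400 m
person approaches 1.4000·(0.0400+0.2000) = 0.3360 m
margins: 0.1000+0.0150+0.0150 = 0.1300 m
sum ≈ 0.0160+0.0400+0.3360+0.1300 ≈ 0.5220 m = S ✓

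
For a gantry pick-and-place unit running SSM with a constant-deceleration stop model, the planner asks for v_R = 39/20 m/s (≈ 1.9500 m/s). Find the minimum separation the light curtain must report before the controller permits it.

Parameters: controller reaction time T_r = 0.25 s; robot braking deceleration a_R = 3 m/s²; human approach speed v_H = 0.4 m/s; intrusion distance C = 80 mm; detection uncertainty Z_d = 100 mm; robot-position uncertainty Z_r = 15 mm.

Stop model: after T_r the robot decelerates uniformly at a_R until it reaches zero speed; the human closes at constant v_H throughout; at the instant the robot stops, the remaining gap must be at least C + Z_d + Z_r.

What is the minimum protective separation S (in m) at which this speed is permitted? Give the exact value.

braking lasts T_s = (39/20)/3 = 0.6500 s
robot covers v_R·T_r = 1.9500·0.2500 = 0.4875 m before braking
robot covers 1.9500·0.6500 − ½·3.0000·0.6500² = 0.6338 m while stopping
human over T_r+T_s: 0.4000·(0.2500+0.6500) = 0.3600 m
C+Z_d+Z_r = 0.0800+0.1000+0.0150 = 0.1950 m
S_min ≈ 0.4875+0.6338+0.3600+0.1950  ⇒  S_min = 1341/800 m

S_min = 1341/800 m = 1.6763 m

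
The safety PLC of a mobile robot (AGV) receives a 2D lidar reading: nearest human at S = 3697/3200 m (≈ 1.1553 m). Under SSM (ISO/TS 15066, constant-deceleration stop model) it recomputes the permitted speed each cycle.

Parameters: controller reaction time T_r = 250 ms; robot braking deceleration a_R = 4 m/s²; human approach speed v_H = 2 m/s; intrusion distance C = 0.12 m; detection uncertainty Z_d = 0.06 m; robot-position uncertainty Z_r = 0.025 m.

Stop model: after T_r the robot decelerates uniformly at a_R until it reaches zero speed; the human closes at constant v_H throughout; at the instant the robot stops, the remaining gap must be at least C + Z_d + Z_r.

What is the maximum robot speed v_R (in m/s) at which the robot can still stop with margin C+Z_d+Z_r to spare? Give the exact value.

v_R_max = 11/20 m/s = 0.5500 m/s

at the boundary: (1/8)·v² + (3/4)·v + (-1441/3200) = 0
  disc = (3/4)² − 4·(1/8)·(-1441/3200) = 5041/6400 ; √disc = 71/80
  v_R = (−(3/4) + 71/80) / (2·(1/8)) = 11/20 m/s
check:
T_s = v_R/a_R = (11/20)/4 = 0.1375 s
robot covers v_R·T_r = 0.5500·0.2500 = 0.1375 m before braking
braking distance = 0.5500²/(2·4.0000) = 0.0378 m
person approaches 2.0000·(0.2500+0.1375) = 0.7750 m
residual clearance needed = 0.1200+0.0600+0.0250 = 0.2050 m
sum ≈ 0.1375+0.0378+0.7750+0.2050 ≈ 1.1553 m = S ✓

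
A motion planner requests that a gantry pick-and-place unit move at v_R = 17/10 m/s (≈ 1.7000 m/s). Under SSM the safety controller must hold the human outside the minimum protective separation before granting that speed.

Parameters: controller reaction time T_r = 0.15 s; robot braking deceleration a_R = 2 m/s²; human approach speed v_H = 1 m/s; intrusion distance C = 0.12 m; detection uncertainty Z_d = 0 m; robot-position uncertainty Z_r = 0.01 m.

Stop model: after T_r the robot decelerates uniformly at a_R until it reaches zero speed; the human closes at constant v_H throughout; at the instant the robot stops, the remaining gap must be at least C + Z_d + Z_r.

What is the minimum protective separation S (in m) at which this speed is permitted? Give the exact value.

braking lasts T_s = (17/10)/2 = 0.8500 s
robot covers v_R·T_r = 1.7000·0.1500 = 0.2550 m before braking
robot under decel: 1.7000²/(2·2.0000) = 0.7225 m
human closes 1.0000·1.0000 = 1.0000 m
margins: 0.1200+0.0000+0.0100 = 0.1300 m
S_min ≈ 0.2550+0.7225+1.0000+0.1300  ⇒  S_min = 843/400 m

S_min = 843/400 m = 2.1075 m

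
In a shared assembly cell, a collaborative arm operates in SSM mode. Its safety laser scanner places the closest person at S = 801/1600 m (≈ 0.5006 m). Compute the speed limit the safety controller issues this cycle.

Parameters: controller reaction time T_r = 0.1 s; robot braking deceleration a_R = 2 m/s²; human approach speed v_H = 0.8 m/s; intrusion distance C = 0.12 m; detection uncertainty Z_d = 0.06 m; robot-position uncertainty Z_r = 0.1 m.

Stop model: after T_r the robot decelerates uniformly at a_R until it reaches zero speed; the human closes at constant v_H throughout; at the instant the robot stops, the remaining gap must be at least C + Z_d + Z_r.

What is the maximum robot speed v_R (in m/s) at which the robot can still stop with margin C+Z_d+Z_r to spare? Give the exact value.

v_R_max = 1/4 m/s = 0.2500 m/s

quadratic (1/4)·v² + (1/2)·v + (-9/64) = 0
  disc = (1/2)² − 4·(1/4)·(-9/64) = 25/64 ; √disc = 5/8
  v_R = (−(1/2) + 5/8) / (2·(1/4)) = 1/4 m/s
check:
stop time T_s = (1/4)/2 = 0.1250 s
reaction-phase robot travel = 0.2500·0.1000 = 0.0250 m
braking distance = 0.2500²/(2·2.0000) = 0.0156 m
person approaches 0.8000·(0.1000+0.1250) = 0.1800 m
margins: 0.1200+0.0600+0.1000 = 0.2800 m
sum ≈ 0.0250+0.0156+0.1800+0.2800 ≈ 0.5006 m = S ✓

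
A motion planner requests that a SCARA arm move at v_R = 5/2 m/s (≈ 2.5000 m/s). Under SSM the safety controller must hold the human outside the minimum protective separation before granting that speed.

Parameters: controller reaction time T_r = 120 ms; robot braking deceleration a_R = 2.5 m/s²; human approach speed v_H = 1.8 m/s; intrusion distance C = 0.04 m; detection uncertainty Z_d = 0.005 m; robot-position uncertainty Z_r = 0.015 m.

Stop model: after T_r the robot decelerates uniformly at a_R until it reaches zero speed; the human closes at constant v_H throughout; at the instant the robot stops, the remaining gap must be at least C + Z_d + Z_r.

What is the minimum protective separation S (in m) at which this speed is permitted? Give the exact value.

S_min = 1813/500 m = 3.6260 m

T_s = v_R/a_R = (5/2)/(5/2) = 1.0000 s
robot covers v_R·T_r = 2.5000·0.1200 = 0.3000 m before braking
robot covers 2.5000·1.0000 − ½·2.5000·1.0000² = 1.2500 m while stopping
human closes 1.8000·1.1200 = 2.0160 m
residual clearance needed = 0.0400+0.0050+0.0150 = 0.0600 m
S_min ≈ 0.3000+1.2500+2.0160+0.0600  ⇒  S_min = 1813/500 m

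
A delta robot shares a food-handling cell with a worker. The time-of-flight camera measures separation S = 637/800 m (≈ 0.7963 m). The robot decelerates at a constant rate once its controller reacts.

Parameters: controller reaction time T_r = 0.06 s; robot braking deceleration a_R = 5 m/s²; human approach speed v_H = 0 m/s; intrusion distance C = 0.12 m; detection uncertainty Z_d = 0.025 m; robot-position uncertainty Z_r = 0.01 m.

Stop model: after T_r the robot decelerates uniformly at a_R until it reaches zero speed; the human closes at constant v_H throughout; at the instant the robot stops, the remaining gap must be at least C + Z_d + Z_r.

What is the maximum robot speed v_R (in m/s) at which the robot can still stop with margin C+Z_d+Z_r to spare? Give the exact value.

collect terms ⇒ (1/10)·v_R² + (3/50)·v_R + (-513/800) = 0
  disc = (3/50)² − 4·(1/10)·(-513/800) = 2601/10000 ; √disc = 51/100
  v_R = (−(3/50) + 51/100) / (2·(1/10)) = 9/4 m/s
check:
braking lasts T_s = (9/4)/5 = 0.4500 s
robot in T_r: 2.2500·0.0600 = 0.1350 m
robot covers 2.2500·0.4500 − ½·5.0000·0.4500² = 0.5062 m while stopping
human over T_r+T_s: 0.0000·(0.0600+0.4500) = 0.0000 m
margins: 0.1200+0.0250+0.0100 = 0.1550 m
sum ≈ 0.1350+0.5062+0.0000+0.1550 ≈ 0.7963 m = S ✓

v_R_max = 9/4 m/s = 2.2500 m/s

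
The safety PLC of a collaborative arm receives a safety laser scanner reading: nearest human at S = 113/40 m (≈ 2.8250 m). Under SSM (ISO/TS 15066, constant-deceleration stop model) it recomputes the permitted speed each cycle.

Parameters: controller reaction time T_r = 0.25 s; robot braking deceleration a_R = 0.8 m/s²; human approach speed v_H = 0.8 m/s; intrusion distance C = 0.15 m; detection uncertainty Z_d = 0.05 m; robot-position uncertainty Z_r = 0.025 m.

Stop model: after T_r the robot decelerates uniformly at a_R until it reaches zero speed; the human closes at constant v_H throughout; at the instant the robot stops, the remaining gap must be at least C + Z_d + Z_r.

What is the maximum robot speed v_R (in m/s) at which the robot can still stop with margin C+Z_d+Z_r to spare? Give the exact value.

quadratic (5/8)·v² + (5/4)·v + (-12/5) = 0
  disc = (5/4)² − 4·(5/8)·(-12/5) = 121/16 ; √disc = 11/4
  v_R = (−(5/4) + 11/4) / (2·(5/8)) = 6/5 m/s
check:
T_s = v_R/a_R = (6/5)/(4/5) = 1.5000 s
robot covers v_R·T_r = 1.2000·0.2500 = 0.3000 m before braking
braking distance = 1.2000²/(2·0.8000) = 0.9000 m
human closes 0.8000·1.7500 = 1.4000 m
margins: 0.1500+0.0500+0.0250 = 0.2250 m
sum ≈ 0.3000+0.9000+1.4000+0.2250 ≈ 2.8250 m = S ✓

v_R_max = 6/5 m/s = 1.2000 m/s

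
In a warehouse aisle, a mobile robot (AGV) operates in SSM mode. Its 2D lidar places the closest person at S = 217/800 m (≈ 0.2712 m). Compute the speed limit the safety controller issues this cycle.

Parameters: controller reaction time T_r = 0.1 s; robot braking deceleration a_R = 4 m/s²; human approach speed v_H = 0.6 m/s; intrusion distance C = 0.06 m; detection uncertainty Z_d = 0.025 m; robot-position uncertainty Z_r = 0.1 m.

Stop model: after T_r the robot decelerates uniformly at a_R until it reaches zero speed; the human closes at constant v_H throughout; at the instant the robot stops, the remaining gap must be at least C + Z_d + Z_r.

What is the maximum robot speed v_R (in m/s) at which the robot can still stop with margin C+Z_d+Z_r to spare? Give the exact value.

v_R_max = 1/10 m/s = 0.1000 m/s

quadratic (1/8)·v² + (1/4)·v + (-21/800) = 0
  disc = (1/4)² − 4·(1/8)·(-21/800) = 121/1600 ; √disc = 11/40
  v_R = (−(1/4) + 11/40) / (2·(1/8)) = 1/10 m/s
check:
braking lasts T_s = (1/10)/4 = 0.0250 s
reaction-phase robot travel = 0.1000·0.1000 = 0.0100 m
robot covers 0.1000·0.0250 − ½·4.0000·0.0250² = 0.0013 m while stopping
person approaches 0.6000·(0.1000+0.0250) = 0.0750 m
residual clearance needed = 0.0600+0.0250+0.1000 = 0.1850 m
sum ≈ 0.0100+0.0013+0.0750+0.1850 ≈ 0.2712 m = S ✓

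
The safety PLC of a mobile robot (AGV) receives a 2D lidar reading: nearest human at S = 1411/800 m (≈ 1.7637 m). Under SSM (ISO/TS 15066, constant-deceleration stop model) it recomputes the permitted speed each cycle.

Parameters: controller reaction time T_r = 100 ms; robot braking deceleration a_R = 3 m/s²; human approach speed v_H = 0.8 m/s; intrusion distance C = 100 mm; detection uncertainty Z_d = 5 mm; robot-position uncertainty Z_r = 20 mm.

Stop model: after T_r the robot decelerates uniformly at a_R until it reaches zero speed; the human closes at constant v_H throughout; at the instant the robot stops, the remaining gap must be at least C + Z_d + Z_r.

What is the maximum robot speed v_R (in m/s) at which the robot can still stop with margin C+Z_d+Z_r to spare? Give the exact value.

at the boundary: (1/6)·v² + (11/30)·v + (-1247/800) = 0
  disc = (11/30)² − 4·(1/6)·(-1247/800) = 169/144 ; √disc = 13/12
  v_R = (−(11/30) + 13/12) / (2·(1/6)) = 43/20 m/s
check:
braking lasts T_s = (43/20)/3 = 0.7167 s
robot covers v_R·T_r = 2.1500·0.1000 = 0.2150 m before braking
braking distance = 2.1500²/(2·3.0000) = 0.7704 m
person approaches 0.8000·(0.1000+0.7167) = 0.6533 m
C+Z_d+Z_r = 0.1000+0.0050+0.0200 = 0.1250 m
sum ≈ 0.2150+0.7704+0.6533+0.1250 ≈ 1.7637 m = S ✓

v_R_max = 43/20 m/s = 2.1500 m/s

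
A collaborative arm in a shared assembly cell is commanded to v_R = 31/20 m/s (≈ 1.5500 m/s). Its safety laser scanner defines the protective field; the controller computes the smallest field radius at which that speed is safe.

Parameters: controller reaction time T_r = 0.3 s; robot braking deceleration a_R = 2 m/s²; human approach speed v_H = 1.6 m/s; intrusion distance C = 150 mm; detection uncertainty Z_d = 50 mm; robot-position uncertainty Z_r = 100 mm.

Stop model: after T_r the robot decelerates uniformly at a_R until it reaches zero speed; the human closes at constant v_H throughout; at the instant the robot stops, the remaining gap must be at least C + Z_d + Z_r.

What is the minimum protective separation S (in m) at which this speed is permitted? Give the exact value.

S_min = 4937/1600 m = 3.0856 m

T_s = v_R/a_R = (31/20)/2 = 0.7750 s
robot covers v_R·T_r = 1.5500·0.3000 = 0.4650 m before braking
robot covers 1.5500·0.7750 − ½·2.0000·0.7750² = 0.6006 m while stopping
human over T_r+T_s: 1.6000·(0.3000+0.7750) = 1.7200 m
margins: 0.1500+0.0500+0.1000 = 0.3000 m
S_min ≈ 0.4650+0.6006+1.7200+0.3000  ⇒  S_min = 4937/1600 m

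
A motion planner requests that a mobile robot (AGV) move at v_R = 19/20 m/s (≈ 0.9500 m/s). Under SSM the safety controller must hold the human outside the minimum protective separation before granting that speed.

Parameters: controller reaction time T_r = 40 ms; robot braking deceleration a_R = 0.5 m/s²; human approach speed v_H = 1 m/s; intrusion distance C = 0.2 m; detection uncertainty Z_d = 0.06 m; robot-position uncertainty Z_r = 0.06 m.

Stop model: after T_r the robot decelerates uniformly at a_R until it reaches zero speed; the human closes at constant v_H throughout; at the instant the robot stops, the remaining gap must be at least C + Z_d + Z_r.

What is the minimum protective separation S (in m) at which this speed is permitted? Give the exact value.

T_s = v_R/a_R = (19/20)/(1/2) = 1.9000 s
robot in T_r: 0.9500·0.0400 = 0.0380 m
robot under decel: 0.9500²/(2·0.5000) = 0.9025 m
person approaches 1.0000·(0.0400+1.9000) = 1.9400 m
C+Z_d+Z_r = 0.2000+0.0600+0.0600 = 0.3200 m
S_min ≈ 0.0380+0.9025+1.9400+0.3200  ⇒  S_min = 6401/2000 m

S_min = 6401/2000 m = 3.2005 m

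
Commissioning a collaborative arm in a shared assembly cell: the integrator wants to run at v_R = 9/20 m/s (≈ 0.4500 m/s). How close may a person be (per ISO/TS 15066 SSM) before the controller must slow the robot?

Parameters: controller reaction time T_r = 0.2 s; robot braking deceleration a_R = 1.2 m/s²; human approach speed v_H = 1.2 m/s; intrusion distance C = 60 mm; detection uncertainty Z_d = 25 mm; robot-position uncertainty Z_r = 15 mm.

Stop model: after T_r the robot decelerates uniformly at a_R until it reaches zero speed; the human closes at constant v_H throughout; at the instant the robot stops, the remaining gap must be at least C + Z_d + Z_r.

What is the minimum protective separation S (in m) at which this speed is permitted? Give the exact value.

S_min = 1543/1600 m = 0.9644 m

stop time T_s = (9/20)/(6/5) = 0.3750 s
robot covers v_R·T_r = 0.4500·0.2000 = 0.0900 m before braking
robot covers 0.4500·0.3750 − ½·1.2000·0.3750² = 0.0844 m while stopping
human over T_r+T_s: 1.2000·(0.2000+0.3750) = 0.6900 m
margins: 0.0600+0.0250+0.0150 = 0.1000 m
S_min ≈ 0.0900+0.0844+0.6900+0.1000  ⇒  S_min = 1543/1600 m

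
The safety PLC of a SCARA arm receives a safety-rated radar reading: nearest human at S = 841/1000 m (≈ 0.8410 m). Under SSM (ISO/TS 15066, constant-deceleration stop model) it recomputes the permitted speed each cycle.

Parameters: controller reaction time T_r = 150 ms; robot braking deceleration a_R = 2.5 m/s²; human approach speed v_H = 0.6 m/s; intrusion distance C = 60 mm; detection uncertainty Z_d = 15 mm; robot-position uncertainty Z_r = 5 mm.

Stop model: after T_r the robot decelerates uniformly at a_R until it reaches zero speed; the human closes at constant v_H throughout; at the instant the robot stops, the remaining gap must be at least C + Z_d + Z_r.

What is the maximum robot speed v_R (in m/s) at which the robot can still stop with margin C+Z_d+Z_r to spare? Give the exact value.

v_R_max = 11/10 m/s = 1.1000 m/s

quadratic (1/5)·v² + (39/100)·v + (-671/1000) = 0
  disc = (39/100)² − 4·(1/5)·(-671/1000) = 6889/10000 ; √disc = 83/100
  v_R = (−(39/100) + 83/100) / (2·(1/5)) = 11/10 m/s
check:
braking lasts T_s = (11/10)/(5/2) = 0.4400 s
robot in T_r: 1.1000·0.1500 = 0.1650 m
robot covers 1.1000·0.4400 − ½·2.5000·0.4400² = 0.2420 m while stopping
person approaches 0.6000·(0.1500+0.4400) = 0.3540 m
C+Z_d+Z_r = 0.0600+0.0150+0.0050 = 0.0800 m
sum ≈ 0.1650+0.2420+0.3540+0.0800 ≈ 0.8410 m = S ✓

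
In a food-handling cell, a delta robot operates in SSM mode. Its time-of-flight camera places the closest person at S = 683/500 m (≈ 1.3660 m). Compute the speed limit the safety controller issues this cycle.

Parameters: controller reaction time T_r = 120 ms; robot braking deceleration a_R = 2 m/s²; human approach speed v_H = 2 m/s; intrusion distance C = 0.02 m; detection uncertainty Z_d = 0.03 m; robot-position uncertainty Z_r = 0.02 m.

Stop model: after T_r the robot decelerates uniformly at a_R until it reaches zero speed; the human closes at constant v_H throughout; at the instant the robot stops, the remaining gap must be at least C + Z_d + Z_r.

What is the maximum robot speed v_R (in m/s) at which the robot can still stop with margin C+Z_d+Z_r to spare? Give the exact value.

v_R_max = 4/5 m/s = 0.8000 m/s

at the boundary: (1/4)·v² + (28/25)·v + (-132/125) = 0
  disc = (28/25)² − 4·(1/4)·(-132/125) = 1444/625 ; √disc = 38/25
  v_R = (−(28/25) + 38/25) / (2·(1/4)) = 4/5 m/s
check:
braking lasts T_s = (4/5)/2 = 0.4000 s
robot in T_r: 0.8000·0.1200 = 0.0960 m
braking distance = 0.8000²/(2·2.0000) = 0.1600 m
human closes 2.0000·0.5200 = 1.0400 m
C+Z_d+Z_r = 0.0200+0.0300+0.0200 = 0.0700 m
sum ≈ 0.0960+0.1600+1.0400+0.0700 ≈ 1.3660 m = S ✓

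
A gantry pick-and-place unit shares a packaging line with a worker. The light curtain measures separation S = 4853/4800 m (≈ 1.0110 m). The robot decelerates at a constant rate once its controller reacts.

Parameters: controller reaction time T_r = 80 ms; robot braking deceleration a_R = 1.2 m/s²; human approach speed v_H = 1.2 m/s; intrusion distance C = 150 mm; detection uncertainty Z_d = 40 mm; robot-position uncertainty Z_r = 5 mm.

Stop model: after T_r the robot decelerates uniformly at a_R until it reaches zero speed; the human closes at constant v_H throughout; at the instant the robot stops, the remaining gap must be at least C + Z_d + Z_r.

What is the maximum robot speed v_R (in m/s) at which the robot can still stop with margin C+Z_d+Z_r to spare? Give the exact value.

v_R_max = 11/20 m/s = 0.5500 m/s

quadratic (5/12)·v² + (27/25)·v + (-17281/24000) = 0
  disc = (27/25)² − 4·(5/12)·(-17281/24000) = 851929/360000 ; √disc = 923/600
  v_R = (−(27/25) + 923/600) / (2·(5/12)) = 11/20 m/s
check:
braking lasts T_s = (11/20)/(6/5) = 0.4583 s
reaction-phase robot travel = 0.5500·0.0800 = 0.0440 m
braking distance = 0.5500²/(2·1.2000) = 0.1260 m
human closes 1.2000·0.5383 = 0.6460 m
residual clearance needed = 0.1500+0.0400+0.0050 = 0.1950 m
sum ≈ 0.0440+0.1260+0.6460+0.1950 ≈ 1.0110 m = S ✓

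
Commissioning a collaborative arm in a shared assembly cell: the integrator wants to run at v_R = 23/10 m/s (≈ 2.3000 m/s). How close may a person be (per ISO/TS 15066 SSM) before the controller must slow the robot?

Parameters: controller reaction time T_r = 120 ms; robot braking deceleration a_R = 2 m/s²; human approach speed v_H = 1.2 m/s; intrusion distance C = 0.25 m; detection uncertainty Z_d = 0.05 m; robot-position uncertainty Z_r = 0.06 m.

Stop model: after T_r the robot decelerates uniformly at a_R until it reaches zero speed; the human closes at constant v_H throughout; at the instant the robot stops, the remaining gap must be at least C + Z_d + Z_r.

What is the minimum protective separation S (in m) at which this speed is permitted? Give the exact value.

S_min = 1393/400 m = 3.4825 m

T_s = v_R/a_R = (23/10)/2 = 1.1500 s
robot covers v_R·T_r = 2.3000·0.1200 = 0.2760 m before braking
braking distance = 2.3000²/(2·2.0000) = 1.3225 m
human over T_r+T_s: 1.2000·(0.1200+1.1500) = 1.5240 m
margins: 0.2500+0.0500+0.0600 = 0.3600 m
S_min ≈ 0.2760+1.3225+1.5240+0.3600  ⇒  S_min = 1393/400 m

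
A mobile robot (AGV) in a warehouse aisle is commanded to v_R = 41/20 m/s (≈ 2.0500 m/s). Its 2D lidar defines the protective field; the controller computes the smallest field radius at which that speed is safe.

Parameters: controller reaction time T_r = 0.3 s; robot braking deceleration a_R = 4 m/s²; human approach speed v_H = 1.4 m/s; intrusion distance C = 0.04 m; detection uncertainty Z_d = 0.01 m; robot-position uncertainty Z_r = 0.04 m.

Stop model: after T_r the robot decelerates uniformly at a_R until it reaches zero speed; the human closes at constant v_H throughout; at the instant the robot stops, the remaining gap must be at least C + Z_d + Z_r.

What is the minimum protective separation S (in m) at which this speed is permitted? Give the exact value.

T_s = v_R/a_R = (41/20)/4 = 0.5125 s
reaction-phase robot travel = 2.0500·0.3000 = 0.6150 m
braking distance = 2.0500²/(2·4.0000) = 0.5253 m
human closes 1.4000·0.8125 = 1.1375 m
C+Z_d+Z_r = 0.0400+0.0100+0.0400 = 0.0900 m
S_min ≈ 0.6150+0.5253+1.1375+0.0900  ⇒  S_min = 7577/3200 m

S_min = 7577/3200 m = 2.3678 m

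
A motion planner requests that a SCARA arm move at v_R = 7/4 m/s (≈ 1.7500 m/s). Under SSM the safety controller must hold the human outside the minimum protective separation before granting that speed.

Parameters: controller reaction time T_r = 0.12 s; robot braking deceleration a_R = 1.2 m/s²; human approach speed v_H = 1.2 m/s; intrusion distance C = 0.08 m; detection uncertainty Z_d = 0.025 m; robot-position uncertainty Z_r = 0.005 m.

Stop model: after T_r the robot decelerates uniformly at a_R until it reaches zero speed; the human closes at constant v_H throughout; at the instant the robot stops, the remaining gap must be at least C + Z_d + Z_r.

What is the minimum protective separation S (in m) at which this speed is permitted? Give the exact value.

S_min = 83761/24000 m = 3.4900 m

stop time T_s = (7/4)/(6/5) = 1.4583 s
reaction-phase robot travel = 1.7500·0.1200 = 0.2100 m
robot covers 1.7500·1.4583 − ½·1.2000·1.4583² = 1.2760 m while stopping
person approaches 1.2000·(0.1200+1.4583) = 1.8940 m
C+Z_d+Z_r = 0.0800+0.0250+0.0050 = 0.1100 m
S_min ≈ 0.2100+1.2760+1.8940+0.1100  ⇒  S_min = 83761/24000 m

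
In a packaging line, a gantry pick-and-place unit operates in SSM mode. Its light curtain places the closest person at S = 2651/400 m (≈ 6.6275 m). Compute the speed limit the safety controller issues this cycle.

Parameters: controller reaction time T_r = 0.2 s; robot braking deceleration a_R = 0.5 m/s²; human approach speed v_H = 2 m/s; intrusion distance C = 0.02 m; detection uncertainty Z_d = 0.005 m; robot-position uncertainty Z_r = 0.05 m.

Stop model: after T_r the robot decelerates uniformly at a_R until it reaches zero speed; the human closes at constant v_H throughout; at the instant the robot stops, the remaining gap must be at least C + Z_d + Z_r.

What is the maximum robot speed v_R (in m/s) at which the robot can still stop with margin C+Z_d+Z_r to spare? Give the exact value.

v_R_max = 23/20 m/s = 1.1500 m/s

collect terms ⇒ (1)·v_R² + (21/5)·v_R + (-2461/400) = 0
  disc = (21/5)² − 4·(1)·(-2461/400) = 169/4 ; √disc = 13/2
  v_R = (−(21/5) + 13/2) / (2·(1)) = 23/20 m/s
check:
braking lasts T_s = (23/20)/(1/2) = 2.3000 s
robot in T_r: 1.1500·0.2000 = 0.2300 m
robot covers 1.1500·2.3000 − ½·0.5000·2.3000² = 1.3225 m while stopping
human closes 2.0000·2.5000 = 5.0000 m
C+Z_d+Z_r = 0.0200+0.0050+0.0500 = 0.0750 m
sum ≈ 0.2300+1.3225+5.0000+0.0750 ≈ 6.6275 m = S ✓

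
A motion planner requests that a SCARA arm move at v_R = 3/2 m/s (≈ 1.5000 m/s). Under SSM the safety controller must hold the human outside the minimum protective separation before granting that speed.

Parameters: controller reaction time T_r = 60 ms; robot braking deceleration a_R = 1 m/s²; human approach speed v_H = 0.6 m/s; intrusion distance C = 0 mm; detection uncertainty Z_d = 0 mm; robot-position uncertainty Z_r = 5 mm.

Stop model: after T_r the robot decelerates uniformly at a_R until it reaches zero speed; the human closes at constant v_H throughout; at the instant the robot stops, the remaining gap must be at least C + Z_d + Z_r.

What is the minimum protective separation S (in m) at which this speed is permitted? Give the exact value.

S_min = 539/250 m = 2.1560 m

T_s = v_R/a_R = (3/2)/1 = 1.5000 s
robot covers v_R·T_r = 1.5000·0.0600 = 0.0900 m before braking
braking distance = 1.5000²/(2·1.0000) = 1.1250 m
person approaches 0.6000·(0.0600+1.5000) = 0.9360 m
residual clearance needed = 0.0000+0.0000+0.0050 = 0.0050 m
S_min ≈ 0.0900+1.1250+0.9360+0.0050  ⇒  S_min = 539/250 m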